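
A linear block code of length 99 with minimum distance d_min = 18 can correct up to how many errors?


Correction capability = floor((d-1)/2) = floor((18-1)/2) = 8

8 errors


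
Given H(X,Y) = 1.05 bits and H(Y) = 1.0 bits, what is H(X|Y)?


H(X|Y) = H(X,Y) - H(Y) = 1.05 - 1.0 = 0.05

0.05 bits


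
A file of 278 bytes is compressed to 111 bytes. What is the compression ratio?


Ratio = original / compressed = 278 / 111 = 2.5045

2.5045


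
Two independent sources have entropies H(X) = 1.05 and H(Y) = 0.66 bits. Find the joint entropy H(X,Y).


For independent variables, H(X,Y) = H(X) + H(Y) = 1.05 + 0.66 = 1.71

1.71 bits


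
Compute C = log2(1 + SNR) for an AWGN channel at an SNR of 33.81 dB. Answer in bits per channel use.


SNR_linear = 10^(33.81/10) = 2404.3628; C = log2(1 + SNR_linear) = log2(1 + 2404.3628) = 11.232

11.232 bits/channel use


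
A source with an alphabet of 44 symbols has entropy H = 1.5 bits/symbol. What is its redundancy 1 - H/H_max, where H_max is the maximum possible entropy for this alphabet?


H_max = log2(K) = log2(44) = 5.4594 bits/symbol. Redundancy = 1 - H/H_max = 1 - 1.5/5.4594 = 1 - 0.2748 = 0.7252

0.7252


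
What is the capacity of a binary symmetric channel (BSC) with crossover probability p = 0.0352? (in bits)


H(p) = -p*log2(p) - (1-p)*log2(1-p) = -0.0352*log2(0.0352) - 0.9648*log2(0.9648) = 0.169955 + 0.049878 = 0.2198. C = 1 - H(p) = 1 - 0.2198 = 0.7802

0.7802 bits


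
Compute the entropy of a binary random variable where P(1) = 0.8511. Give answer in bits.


H = -p*log2(p) - (1-p)*log2(1-p). -0.8511*log2(0.8511) = 0.197965; -0.1489*log2(0.1489) = 0.409115. H = 0.197965 + 0.409115 = 0.6071

0.6071 bits


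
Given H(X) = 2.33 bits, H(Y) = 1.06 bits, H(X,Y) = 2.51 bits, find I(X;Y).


I(X;Y) = H(X) + H(Y) - H(X,Y) = 2.33 + 1.06 - 2.51 = 0.88

0.88 bits


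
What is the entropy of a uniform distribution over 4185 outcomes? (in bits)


H = log2(n) = log2(4185) = 12.031

12.031 bits


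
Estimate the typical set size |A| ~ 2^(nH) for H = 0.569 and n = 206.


log2|A_typical| = nH = 206 * 0.569 = 117.214, so |A_typical| ~ 2^117.214 = 1.927e+35

1.927e+35


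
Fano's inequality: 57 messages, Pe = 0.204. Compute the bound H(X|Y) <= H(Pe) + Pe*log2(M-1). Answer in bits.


H(Pe) = -Pe*log2(Pe) - (1-Pe)*log2(1-Pe) = -0.204*log2(0.204) - 0.796*log2(0.796) = 0.467845 + 0.262011 = 0.7299. Pe*log2(M-1) = 0.204*log2(56) = 1.184700. Bound = H(Pe) + Pe*log2(M-1) = 0.467845 + 0.262011 + 1.184700 = 1.9146

1.9146 bits


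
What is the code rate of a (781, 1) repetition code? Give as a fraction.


Rate = k/n = 1/781

1/781


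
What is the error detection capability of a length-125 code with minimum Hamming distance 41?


Detection capability = d_min - 1 = 41 - 1 = 40

40 errors


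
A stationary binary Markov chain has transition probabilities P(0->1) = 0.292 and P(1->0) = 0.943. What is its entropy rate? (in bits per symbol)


Stationary distribution: pi_0 = p10/(p01+p10) = 0.7636, pi_1 = 0.2364. Entropy rate H' = pi_0*H(p01) + pi_1*H(p10) = 0.7636*0.8713 + 0.2364*0.3154 = 0.7399

0.7399 bits/symbol


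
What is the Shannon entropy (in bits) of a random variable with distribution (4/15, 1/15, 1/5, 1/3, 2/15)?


H = -sum(p_i * log2(p_i)). Terms: -(4/15)*log2(4/15) = 0.508504; -(1/15)*log2(1/15) = 0.260459; -(1/5)*log2(1/5) = 0.464386; -(1/3)*log2(1/3) = 0.528321; -(2/15)*log2(2/15) = 0.387585. H = 0.508504 + 0.260459 + 0.464386 + 0.528321 + 0.387585 = 2.1493

2.1493 bits


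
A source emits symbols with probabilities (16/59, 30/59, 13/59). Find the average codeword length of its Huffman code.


Huffman construction (repeatedly merge the two least-probable nodes; each merge adds 1 bit to every symbol beneath it): 13/59 + 16/59 = 29/59; 29/59 + 30/59 = 1. Resulting codeword lengths (in the order the probabilities were given): (2, 1, 2). L_avg = sum(p_i * l_i) = 16/59*2 + 30/59*1 + 13/59*2 = 88/59 = 1.4915

1.4915 bits


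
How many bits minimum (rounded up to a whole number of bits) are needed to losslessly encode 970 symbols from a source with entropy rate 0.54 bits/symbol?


Minimum bits >= n * H = 970 * 0.54 = 523.8, rounded up to a whole number of bits = 524

524 bits


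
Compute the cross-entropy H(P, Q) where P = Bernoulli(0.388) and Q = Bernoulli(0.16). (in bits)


H(P,Q) = -p*log2(q) - (1-p)*log2(1-q). -0.388*log2(0.16) = 1.025816; -0.612*log2(0.84) = 0.153942. H(P,Q) = 1.025816 + 0.153942 = 1.1798

1.1798 bits


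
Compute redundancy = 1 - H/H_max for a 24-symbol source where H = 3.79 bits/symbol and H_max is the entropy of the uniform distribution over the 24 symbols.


H_max = log2(K) = log2(24) = 4.585 bits/symbol. Redundancy = 1 - H/H_max = 1 - 3.79/4.585 = 1 - 0.8266 = 0.1734

0.1734


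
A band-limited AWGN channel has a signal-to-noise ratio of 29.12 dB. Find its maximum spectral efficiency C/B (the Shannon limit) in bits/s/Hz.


SNR_linear = 10^(29.12/10) = 816.5824; C/B = log2(1 + SNR_linear) = log2(1 + 816.5824) = 9.6752

9.6752 bits/s/Hz


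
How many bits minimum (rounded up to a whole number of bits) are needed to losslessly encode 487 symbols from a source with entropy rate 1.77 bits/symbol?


Minimum bits >= n * H = 487 * 1.77 = 861.99, rounded up to a whole number of bits = 862

862 bits


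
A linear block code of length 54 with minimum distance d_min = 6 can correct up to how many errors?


Correction capability = floor((d-1)/2) = floor((6-1)/2) = 2

2 errors


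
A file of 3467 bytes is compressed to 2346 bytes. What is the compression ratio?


Ratio = original / compressed = 3467 / 2346 = 1.4778

1.4778


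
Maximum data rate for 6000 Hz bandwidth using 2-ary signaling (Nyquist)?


Rate = 2 * B * log2(M) = 2 * 6000 * 1.0 = 12000.0

12000.0 bps


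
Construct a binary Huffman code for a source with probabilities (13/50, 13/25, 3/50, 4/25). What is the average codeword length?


Huffman construction (repeatedly merge the two least-probable nodes; each merge adds 1 bit to every symbol beneath it): 3/50 + 4/25 = 11/50; 11/50 + 13/50 = 12/25; 12/25 + 13/25 = 1. Resulting codeword lengths (in the order the probabilities were given): (2, 1, 3, 3). L_avg = sum(p_i * l_i) = 13/50*2 + 13/25*1 + 3/50*3 + 4/25*3 = 17/10 = 1.7

1.7 bits


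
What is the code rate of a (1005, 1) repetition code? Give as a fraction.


Rate = k/n = 1/1005

1/1005


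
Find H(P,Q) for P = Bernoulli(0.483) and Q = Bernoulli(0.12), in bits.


H(P,Q) = -p*log2(q) - (1-p)*log2(1-q). -0.483*log2(0.12) = 1.477446; -0.517*log2(0.88) = 0.095348. H(P,Q) = 1.477446 + 0.095348 = 1.5728

1.5728 bits


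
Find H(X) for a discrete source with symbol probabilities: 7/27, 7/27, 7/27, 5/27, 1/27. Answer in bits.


H = -sum(p_i * log2(p_i)). Terms: -(7/27)*log2(7/27) = 0.504916; -(7/27)*log2(7/27) = 0.504916; -(7/27)*log2(7/27) = 0.504916; -(5/27)*log2(5/27) = 0.450548; -(1/27)*log2(1/27) = 0.176107. H = 0.504916 + 0.504916 + 0.504916 + 0.450548 + 0.176107 = 2.1414

2.1414 bits


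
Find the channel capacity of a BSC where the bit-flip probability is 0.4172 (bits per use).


H(p) = -p*log2(p) - (1-p)*log2(1-p) = -0.4172*log2(0.4172) - 0.5828*log2(0.5828) = 0.526168 + 0.453959 = 0.9801. C = 1 - H(p) = 1 - 0.9801 = 0.0199

0.0199 bits


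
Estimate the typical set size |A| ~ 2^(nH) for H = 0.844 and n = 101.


log2|A_typical| = nH = 101 * 0.844 = 85.244, so |A_typical| ~ 2^85.244 = 4.581e+25

4.581e+25


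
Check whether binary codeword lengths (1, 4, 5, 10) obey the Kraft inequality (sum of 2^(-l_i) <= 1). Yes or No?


Kraft sum = sum(2^(-l_i)) = 0.5947, need <= 1. Result: satisfied (a binary prefix-free code with these lengths exists)

Yes


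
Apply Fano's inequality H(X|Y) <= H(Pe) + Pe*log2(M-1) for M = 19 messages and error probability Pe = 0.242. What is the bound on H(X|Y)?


H(Pe) = -Pe*log2(Pe) - (1-Pe)*log2(1-Pe) = -0.242*log2(0.242) - 0.758*log2(0.758) = 0.495355 + 0.302996 = 0.7984. Pe*log2(M-1) = 0.242*log2(18) = 1.009122. Bound = H(Pe) + Pe*log2(M-1) = 0.495355 + 0.302996 + 1.009122 = 1.8075

1.8075 bits


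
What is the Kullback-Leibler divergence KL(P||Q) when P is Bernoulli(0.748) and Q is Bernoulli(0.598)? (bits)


KL = p*log2(p/q) + (1-p)*log2((1-p)/(1-q)) = 0.748*log2(0.748/0.598) + 0.252*log2(0.252/0.402) = 0.0717

0.0717 bits


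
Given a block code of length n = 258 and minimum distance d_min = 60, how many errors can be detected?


Detection capability = d_min - 1 = 60 - 1 = 59

59 errors


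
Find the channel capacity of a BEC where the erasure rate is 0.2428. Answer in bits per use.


C = 1 - epsilon = 1 - 0.2428 = 0.7572

0.7572 bits


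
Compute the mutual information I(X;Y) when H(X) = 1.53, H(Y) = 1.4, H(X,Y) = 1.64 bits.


I(X;Y) = H(X) + H(Y) - H(X,Y) = 1.53 + 1.4 - 1.64 = 1.29

1.29 bits


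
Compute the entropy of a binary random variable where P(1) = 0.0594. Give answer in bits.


H = -p*log2(p) - (1-p)*log2(1-p). -0.0594*log2(0.0594) = 0.241960; -0.9406*log2(0.9406) = 0.083099. H = 0.241960 + 0.083099 = 0.3251

0.3251 bits


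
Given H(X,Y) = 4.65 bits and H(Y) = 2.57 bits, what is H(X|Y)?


H(X|Y) = H(X,Y) - H(Y) = 4.65 - 2.57 = 2.08

2.08 bits


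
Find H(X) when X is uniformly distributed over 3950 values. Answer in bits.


H = log2(n) = log2(3950) = 11.9476

11.9476 bits


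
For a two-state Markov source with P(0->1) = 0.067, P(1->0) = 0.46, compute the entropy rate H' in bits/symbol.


Stationary distribution: pi_0 = p10/(p01+p10) = 0.8729, pi_1 = 0.1271. Entropy rate H' = pi_0*H(p01) + pi_1*H(p10) = 0.8729*0.3546 + 0.1271*0.9954 = 0.4361

0.4361 bits/symbol


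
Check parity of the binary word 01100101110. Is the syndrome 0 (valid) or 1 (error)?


Syndrome = XOR of all bits = 0 XOR 1 XOR 1 XOR 0 XOR 0 XOR 1 XOR 0 XOR 1 XOR 1 XOR 1 XOR 0 = 0

0


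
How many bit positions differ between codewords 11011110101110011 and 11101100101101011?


Count differing positions: . . ^ ^ . . ^ . . . . . ^ ^ . . . = 5 differences

5


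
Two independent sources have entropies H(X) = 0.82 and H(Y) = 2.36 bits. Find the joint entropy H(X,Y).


For independent variables, H(X,Y) = H(X) + H(Y) = 0.82 + 2.36 = 3.18

3.18 bits


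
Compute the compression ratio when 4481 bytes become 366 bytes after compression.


Ratio = original / compressed = 4481 / 366 = 12.2432

12.2432


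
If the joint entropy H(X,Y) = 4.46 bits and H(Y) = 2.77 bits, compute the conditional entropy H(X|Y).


H(X|Y) = H(X,Y) - H(Y) = 4.46 - 2.77 = 1.69

1.69 bits


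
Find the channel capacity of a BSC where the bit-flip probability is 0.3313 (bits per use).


H(p) = -p*log2(p) - (1-p)*log2(1-p) = -0.3313*log2(0.3313) - 0.6687*log2(0.6687) = 0.528023 + 0.388226 = 0.9162. C = 1 - H(p) = 1 - 0.9162 = 0.0838

0.0838 bits


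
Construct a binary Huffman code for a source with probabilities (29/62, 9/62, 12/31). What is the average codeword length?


Huffman construction (repeatedly merge the two least-probable nodes; each merge adds 1 bit to every symbol beneath it): 9/62 + 12/31 = 33/62; 29/62 + 33/62 = 1. Resulting codeword lengths (in the order the probabilities were given): (1, 2, 2). L_avg = sum(p_i * l_i) = 29/62*1 + 9/62*2 + 12/31*2 = 95/62 = 1.5323

1.5323 bits


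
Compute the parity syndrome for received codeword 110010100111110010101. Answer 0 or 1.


Syndrome = XOR of all bits = 1 XOR 1 XOR 0 XOR 0 XOR 1 XOR 0 XOR 1 XOR 0 XOR 0 XOR 1 XOR 1 XOR 1 XOR 1 XOR 1 XOR 0 XOR 0 XOR 1 XOR 0 XOR 1 XOR 0 XOR 1 = 0

0


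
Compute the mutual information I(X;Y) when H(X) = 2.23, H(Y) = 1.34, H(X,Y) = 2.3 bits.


I(X;Y) = H(X) + H(Y) - H(X,Y) = 2.23 + 1.34 - 2.3 = 1.27

1.27 bits


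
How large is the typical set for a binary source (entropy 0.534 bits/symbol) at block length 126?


log2|A_typical| = nH = 126 * 0.534 = 67.284, so |A_typical| ~ 2^67.284 = 1.797e+20

1.797e+20


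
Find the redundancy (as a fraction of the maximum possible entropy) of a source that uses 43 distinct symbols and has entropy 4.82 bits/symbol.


H_max = log2(K) = log2(43) = 5.4263 bits/symbol. Redundancy = 1 - H/H_max = 1 - 4.82/5.4263 = 1 - 0.8883 = 0.1117

0.1117


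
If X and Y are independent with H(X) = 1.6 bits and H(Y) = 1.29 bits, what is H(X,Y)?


For independent variables, H(X,Y) = H(X) + H(Y) = 1.6 + 1.29 = 2.89

2.89 bits


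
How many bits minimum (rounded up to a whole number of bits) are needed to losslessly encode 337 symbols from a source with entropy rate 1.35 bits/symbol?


Minimum bits >= n * H = 337 * 1.35 = 454.95, rounded up to a whole number of bits = 455

455 bits


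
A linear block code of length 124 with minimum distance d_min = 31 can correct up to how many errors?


Correction capability = floor((d-1)/2) = floor((31-1)/2) = 15

15 errors


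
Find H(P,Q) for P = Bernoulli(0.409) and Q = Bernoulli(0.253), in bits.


H(P,Q) = -p*log2(q) - (1-p)*log2(1-q). -0.409*log2(0.253) = 0.810961; -0.591*log2(0.747) = 0.248705. H(P,Q) = 0.810961 + 0.248705 = 1.0597

1.0597 bits


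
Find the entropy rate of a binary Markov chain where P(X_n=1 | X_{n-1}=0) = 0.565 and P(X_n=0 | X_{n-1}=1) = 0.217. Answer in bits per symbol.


Stationary distribution: pi_0 = p10/(p01+p10) = 0.2775, pi_1 = 0.7225. Entropy rate H' = pi_0*H(p01) + pi_1*H(p10) = 0.2775*0.9878 + 0.7225*0.7547 = 0.8193

0.8193 bits/symbol


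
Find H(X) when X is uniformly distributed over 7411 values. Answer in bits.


H = log2(n) = log2(7411) = 12.8555

12.8555 bits


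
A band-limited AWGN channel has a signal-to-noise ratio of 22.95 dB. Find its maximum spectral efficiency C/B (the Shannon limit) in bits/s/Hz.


SNR_linear = 10^(22.95/10) = 197.2423; C/B = log2(1 + SNR_linear) = log2(1 + 197.2423) = 7.6311

7.6311 bits/s/Hz


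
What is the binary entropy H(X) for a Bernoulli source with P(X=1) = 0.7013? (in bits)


H = -p*log2(p) - (1-p)*log2(1-p). -0.7013*log2(0.7013) = 0.358993; -0.2987*log2(0.2987) = 0.520703. H = 0.358993 + 0.520703 = 0.8797

0.8797 bits


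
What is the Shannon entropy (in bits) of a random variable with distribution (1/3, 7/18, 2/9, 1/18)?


H = -sum(p_i * log2(p_i)). Terms: -(1/3)*log2(1/3) = 0.528321; -(7/18)*log2(7/18) = 0.529888; -(2/9)*log2(2/9) = 0.482206; -(1/18)*log2(1/18) = 0.231663. H = 0.528321 + 0.529888 + 0.482206 + 0.231663 = 1.7721

1.7721 bits


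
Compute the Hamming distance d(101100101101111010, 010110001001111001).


Count differing positions: ^ ^ ^ . ^ . ^ . . ^ . . . . . . ^ ^ = 8 differences

8


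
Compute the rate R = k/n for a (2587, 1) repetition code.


Rate = k/n = 1/2587

1/2587


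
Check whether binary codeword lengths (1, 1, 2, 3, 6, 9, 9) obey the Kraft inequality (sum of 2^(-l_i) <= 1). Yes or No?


Kraft sum = sum(2^(-l_i)) = 1.3945, need <= 1. Result: violated (a binary prefix-free code with these lengths cannot exist)

No


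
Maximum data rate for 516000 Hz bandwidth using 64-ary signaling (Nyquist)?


Rate = 2 * B * log2(M) = 2 * 516000 * 6.0 = 6192000.0

6192000.0 bps


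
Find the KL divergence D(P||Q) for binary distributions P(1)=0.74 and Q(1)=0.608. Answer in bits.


KL = p*log2(p/q) + (1-p)*log2((1-p)/(1-q)) = 0.74*log2(0.74/0.608) + 0.26*log2(0.26/0.392) = 0.0557

0.0557 bits


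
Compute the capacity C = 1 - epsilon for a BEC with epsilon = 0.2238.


C = 1 - epsilon = 1 - 0.2238 = 0.7762

0.7762 bits


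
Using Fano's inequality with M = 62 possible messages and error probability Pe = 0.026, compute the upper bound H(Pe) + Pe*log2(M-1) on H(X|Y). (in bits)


H(Pe) = -Pe*log2(Pe) - (1-Pe)*log2(1-Pe) = -0.026*log2(0.026) - 0.974*log2(0.974) = 0.136899 + 0.037018 = 0.1739. Pe*log2(M-1) = 0.026*log2(61) = 0.154199. Bound = H(Pe) + Pe*log2(M-1) = 0.136899 + 0.037018 + 0.154199 = 0.3281

0.3281 bits


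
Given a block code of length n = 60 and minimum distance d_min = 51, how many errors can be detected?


Detection capability = d_min - 1 = 51 - 1 = 50

50 errors


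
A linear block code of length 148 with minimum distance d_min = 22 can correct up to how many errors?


Correction capability = floor((d-1)/2) = floor((22-1)/2) = 10

10 errors


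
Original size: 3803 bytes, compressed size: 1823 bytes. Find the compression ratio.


Ratio = original / compressed = 3803 / 1823 = 2.0861

2.0861


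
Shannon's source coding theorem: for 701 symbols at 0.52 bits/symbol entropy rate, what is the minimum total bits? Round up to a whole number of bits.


Minimum bits >= n * H = 701 * 0.52 = 364.52, rounded up to a whole number of bits = 365

365 bits


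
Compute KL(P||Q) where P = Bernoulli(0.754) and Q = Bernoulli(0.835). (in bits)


KL = p*log2(p/q) + (1-p)*log2((1-p)/(1-q)) = 0.754*log2(0.754/0.835) + 0.246*log2(0.246/0.165) = 0.0307

0.0307 bits


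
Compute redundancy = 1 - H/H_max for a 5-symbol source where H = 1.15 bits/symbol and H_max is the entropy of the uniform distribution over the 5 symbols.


H_max = log2(K) = log2(5) = 2.3219 bits/symbol. Redundancy = 1 - H/H_max = 1 - 1.15/2.3219 = 1 - 0.4953 = 0.5047

0.5047


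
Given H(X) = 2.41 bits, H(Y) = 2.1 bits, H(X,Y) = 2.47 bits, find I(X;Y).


I(X;Y) = H(X) + H(Y) - H(X,Y) = 2.41 + 2.1 - 2.47 = 2.04

2.04 bits


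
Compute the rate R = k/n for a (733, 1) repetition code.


Rate = k/n = 1/733

1/733


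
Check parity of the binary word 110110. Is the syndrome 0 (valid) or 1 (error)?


Syndrome = XOR of all bits = 1 XOR 1 XOR 0 XOR 1 XOR 1 XOR 0 = 0

0


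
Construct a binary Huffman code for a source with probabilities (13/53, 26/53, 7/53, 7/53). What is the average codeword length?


Huffman construction (repeatedly merge the two least-probable nodes; each merge adds 1 bit to every symbol beneath it): 7/53 + 7/53 = 14/53; 13/53 + 14/53 = 27/53; 26/53 + 27/53 = 1. Resulting codeword lengths (in the order the probabilities were given): (2, 1, 3, 3). L_avg = sum(p_i * l_i) = 13/53*2 + 26/53*1 + 7/53*3 + 7/53*3 = 94/53 = 1.7736

1.7736 bits


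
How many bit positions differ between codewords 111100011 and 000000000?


Count differing positions: ^ ^ ^ ^ . . . ^ ^ = 6 differences

6


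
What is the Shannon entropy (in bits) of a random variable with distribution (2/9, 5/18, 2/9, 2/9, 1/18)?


H = -sum(p_i * log2(p_i)). Terms: -(2/9)*log2(2/9) = 0.482206; -(5/18)*log2(5/18) = 0.513332; -(2/9)*log2(2/9) = 0.482206; -(2/9)*log2(2/9) = 0.482206; -(1/18)*log2(1/18) = 0.231663. H = 0.482206 + 0.513332 + 0.482206 + 0.482206 + 0.231663 = 2.1916

2.1916 bits


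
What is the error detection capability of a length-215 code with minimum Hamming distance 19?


Detection capability = d_min - 1 = 19 - 1 = 18

18 errors


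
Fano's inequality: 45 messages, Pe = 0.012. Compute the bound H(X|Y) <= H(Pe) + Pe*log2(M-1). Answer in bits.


H(Pe) = -Pe*log2(Pe) - (1-Pe)*log2(1-Pe) = -0.012*log2(0.012) - 0.988*log2(0.988) = 0.076570 + 0.017208 = 0.0938. Pe*log2(M-1) = 0.012*log2(44) = 0.065513. Bound = H(Pe) + Pe*log2(M-1) = 0.076570 + 0.017208 + 0.065513 = 0.1593

0.1593 bits


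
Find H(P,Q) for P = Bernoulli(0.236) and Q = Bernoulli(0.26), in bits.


H(P,Q) = -p*log2(q) - (1-p)*log2(1-q). -0.236*log2(0.26) = 0.458646; -0.764*log2(0.74) = 0.331884. H(P,Q) = 0.458646 + 0.331884 = 0.7905

0.7905 bits


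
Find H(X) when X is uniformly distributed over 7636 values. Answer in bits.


H = log2(n) = log2(7636) = 12.8986

12.8986 bits


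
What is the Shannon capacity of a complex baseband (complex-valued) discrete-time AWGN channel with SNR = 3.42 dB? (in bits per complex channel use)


SNR_linear = 10^(3.42/10) = 2.1979; C = log2(1 + SNR_linear) = log2(1 + 2.1979) = 1.6771

1.6771 bits/channel use


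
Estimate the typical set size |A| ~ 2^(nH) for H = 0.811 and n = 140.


log2|A_typical| = nH = 140 * 0.811 = 113.54, so |A_typical| ~ 2^113.54 = 1.510e+34

1.510e+34


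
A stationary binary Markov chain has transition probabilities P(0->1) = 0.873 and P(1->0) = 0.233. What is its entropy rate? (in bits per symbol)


Stationary distribution: pi_0 = p10/(p01+p10) = 0.2107, pi_1 = 0.7893. Entropy rate H' = pi_0*H(p01) + pi_1*H(p10) = 0.2107*0.5492 + 0.7893*0.7832 = 0.7339

0.7339 bits/symbol


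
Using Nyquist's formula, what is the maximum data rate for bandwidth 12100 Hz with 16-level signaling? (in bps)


Rate = 2 * B * log2(M) = 2 * 12100 * 4.0 = 96800.0

96800.0 bps


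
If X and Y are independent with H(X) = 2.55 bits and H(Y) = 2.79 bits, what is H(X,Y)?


For independent variables, H(X,Y) = H(X) + H(Y) = 2.55 + 2.79 = 5.34

5.34 bits


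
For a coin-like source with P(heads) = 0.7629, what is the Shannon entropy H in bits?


H = -p*log2(p) - (1-p)*log2(1-p). -0.7629*log2(0.7629) = 0.297862; -0.2371*log2(0.2371) = 0.492322. H = 0.297862 + 0.492322 = 0.7902

0.7902 bits


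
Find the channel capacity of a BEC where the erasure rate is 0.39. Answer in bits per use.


C = 1 - epsilon = 1 - 0.39 = 0.61

0.61 bits


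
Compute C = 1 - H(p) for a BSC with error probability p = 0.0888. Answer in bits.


H(p) = -p*log2(p) - (1-p)*log2(1-p) = -0.0888*log2(0.0888) - 0.9112*log2(0.9112) = 0.310205 + 0.122247 = 0.4325. C = 1 - H(p) = 1 - 0.4325 = 0.5675

0.5675 bits


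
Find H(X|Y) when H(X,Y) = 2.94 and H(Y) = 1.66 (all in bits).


H(X|Y) = H(X,Y) - H(Y) = 2.94 - 1.66 = 1.28

1.28 bits


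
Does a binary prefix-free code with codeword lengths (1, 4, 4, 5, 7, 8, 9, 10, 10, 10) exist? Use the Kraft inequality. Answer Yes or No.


Kraft sum = sum(2^(-l_i)) = 0.6729, need <= 1. Result: satisfied (a binary prefix-free code with these lengths exists)

Yes


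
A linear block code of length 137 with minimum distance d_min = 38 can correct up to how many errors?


Correction capability = floor((d-1)/2) = floor((38-1)/2) = 18

18 errors


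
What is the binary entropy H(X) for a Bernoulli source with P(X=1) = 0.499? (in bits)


H = -p*log2(p) - (1-p)*log2(1-p). -0.499*log2(0.499) = 0.500441; -0.501*log2(0.501) = 0.499556. H = 0.500441 + 0.499556 = 1.0

1.0 bits


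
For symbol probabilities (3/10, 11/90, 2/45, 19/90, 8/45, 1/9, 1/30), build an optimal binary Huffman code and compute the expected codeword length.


Huffman construction (repeatedly merge the two least-probable nodes; each merge adds 1 bit to every symbol beneath it): 1/30 + 2/45 = 7/90; 7/90 + 1/9 = 17/90; 11/90 + 8/45 = 3/10; 17/90 + 19/90 = 2/5; 3/10 + 3/10 = 3/5; 2/5 + 3/5 = 1. Resulting codeword lengths (in the order the probabilities were given): (2, 3, 4, 2, 3, 3, 4). L_avg = sum(p_i * l_i) = 3/10*2 + 11/90*3 + 2/45*4 + 19/90*2 + 8/45*3 + 1/9*3 + 1/30*4 = 77/30 = 2.5667

2.5667 bits


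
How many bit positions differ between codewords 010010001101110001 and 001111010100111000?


Count differing positions: . ^ ^ ^ . ^ . ^ ^ . . ^ . . ^ . . ^ = 9 differences

9


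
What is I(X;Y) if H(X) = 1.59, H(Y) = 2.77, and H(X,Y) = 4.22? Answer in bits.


I(X;Y) = H(X) + H(Y) - H(X,Y) = 1.59 + 2.77 - 4.22 = 0.14

0.14 bits


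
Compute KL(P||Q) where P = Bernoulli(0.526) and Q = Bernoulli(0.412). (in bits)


KL = p*log2(p/q) + (1-p)*log2((1-p)/(1-q)) = 0.526*log2(0.526/0.412) + 0.474*log2(0.474/0.588) = 0.038

0.038 bits


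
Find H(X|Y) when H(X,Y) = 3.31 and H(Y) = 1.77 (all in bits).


H(X|Y) = H(X,Y) - H(Y) = 3.31 - 1.77 = 1.54

1.54 bits


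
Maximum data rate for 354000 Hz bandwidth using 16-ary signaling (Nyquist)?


Rate = 2 * B * log2(M) = 2 * 354000 * 4.0 = 2832000.0

2832000.0 bps


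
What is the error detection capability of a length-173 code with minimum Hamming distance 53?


Detection capability = d_min - 1 = 53 - 1 = 52

52 errors


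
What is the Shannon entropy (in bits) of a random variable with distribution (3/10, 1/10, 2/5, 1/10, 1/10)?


H = -sum(p_i * log2(p_i)). Terms: -(3/10)*log2(3/10) = 0.521090; -(1/10)*log2(1/10) = 0.332193; -(2/5)*log2(2/5) = 0.528771; -(1/10)*log2(1/10) = 0.332193; -(1/10)*log2(1/10) = 0.332193. H = 0.521090 + 0.332193 + 0.528771 + 0.332193 + 0.332193 = 2.0464

2.0464 bits


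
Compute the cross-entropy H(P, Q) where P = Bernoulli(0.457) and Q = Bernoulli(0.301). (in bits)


H(P,Q) = -p*log2(q) - (1-p)*log2(1-q). -0.457*log2(0.301) = 0.791599; -0.543*log2(0.699) = 0.280533. H(P,Q) = 0.791599 + 0.280533 = 1.0721

1.0721 bits


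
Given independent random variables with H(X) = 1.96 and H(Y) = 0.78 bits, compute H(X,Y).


For independent variables, H(X,Y) = H(X) + H(Y) = 1.96 + 0.78 = 2.74

2.74 bits


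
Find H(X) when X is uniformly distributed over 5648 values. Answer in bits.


H = log2(n) = log2(5648) = 12.4635

12.4635 bits


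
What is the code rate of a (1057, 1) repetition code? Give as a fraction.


Rate = k/n = 1/1057

1/1057


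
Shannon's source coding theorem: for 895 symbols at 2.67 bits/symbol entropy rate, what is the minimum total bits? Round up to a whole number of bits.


Minimum bits >= n * H = 895 * 2.67 = 2389.65, rounded up to a whole number of bits = 2390

2390 bits


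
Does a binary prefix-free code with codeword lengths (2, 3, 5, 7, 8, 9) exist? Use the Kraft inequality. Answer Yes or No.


Kraft sum = sum(2^(-l_i)) = 0.4199, need <= 1. Result: satisfied (a binary prefix-free code with these lengths exists)

Yes


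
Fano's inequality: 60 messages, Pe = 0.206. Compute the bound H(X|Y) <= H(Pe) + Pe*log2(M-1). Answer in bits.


H(Pe) = -Pe*log2(Pe) - (1-Pe)*log2(1-Pe) = -0.206*log2(0.206) - 0.794*log2(0.794) = 0.469532 + 0.264235 = 0.7338. Pe*log2(M-1) = 0.206*log2(59) = 1.211824. Bound = H(Pe) + Pe*log2(M-1) = 0.469532 + 0.264235 + 1.211824 = 1.9456

1.9456 bits


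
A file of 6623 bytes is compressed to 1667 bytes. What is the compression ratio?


Ratio = original / compressed = 6623 / 1667 = 3.973

3.973


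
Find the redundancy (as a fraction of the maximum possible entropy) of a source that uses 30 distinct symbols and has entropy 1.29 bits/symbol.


H_max = log2(K) = log2(30) = 4.9069 bits/symbol. Redundancy = 1 - H/H_max = 1 - 1.29/4.9069 = 1 - 0.2629 = 0.7371

0.7371


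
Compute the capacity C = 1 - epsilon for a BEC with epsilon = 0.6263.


C = 1 - epsilon = 1 - 0.6263 = 0.3737

0.3737 bits


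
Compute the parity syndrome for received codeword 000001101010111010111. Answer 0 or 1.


Syndrome = XOR of all bits = 0 XOR 0 XOR 0 XOR 0 XOR 0 XOR 1 XOR 1 XOR 0 XOR 1 XOR 0 XOR 1 XOR 0 XOR 1 XOR 1 XOR 1 XOR 0 XOR 1 XOR 0 XOR 1 XOR 1 XOR 1 = 1

1


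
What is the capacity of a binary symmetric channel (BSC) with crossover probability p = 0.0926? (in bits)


H(p) = -p*log2(p) - (1-p)*log2(1-p) = -0.0926*log2(0.0926) - 0.9074*log2(0.9074) = 0.317881 + 0.127208 = 0.4451. C = 1 - H(p) = 1 - 0.4451 = 0.5549

0.5549 bits


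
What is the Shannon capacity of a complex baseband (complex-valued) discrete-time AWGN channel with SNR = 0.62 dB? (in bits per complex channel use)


SNR_linear = 10^(0.62/10) = 1.1535; C = log2(1 + SNR_linear) = log2(1 + 1.1535) = 1.1067

1.1067 bits/channel use


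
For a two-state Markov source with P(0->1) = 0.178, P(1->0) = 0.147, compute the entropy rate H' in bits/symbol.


Stationary distribution: pi_0 = p10/(p01+p10) = 0.4523, pi_1 = 0.5477. Entropy rate H' = pi_0*H(p01) + pi_1*H(p10) = 0.4523*0.6757 + 0.5477*0.6023 = 0.6355

0.6355 bits/symbol


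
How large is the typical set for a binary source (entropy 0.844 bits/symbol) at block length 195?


log2|A_typical| = nH = 195 * 0.844 = 164.58, so |A_typical| ~ 2^164.58 = 3.496e+49

3.496e+49


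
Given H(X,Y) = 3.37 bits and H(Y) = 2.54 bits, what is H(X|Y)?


H(X|Y) = H(X,Y) - H(Y) = 3.37 - 2.54 = 0.83

0.83 bits


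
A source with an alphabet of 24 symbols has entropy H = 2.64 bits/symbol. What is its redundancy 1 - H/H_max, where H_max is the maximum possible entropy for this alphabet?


H_max = log2(K) = log2(24) = 4.585 bits/symbol. Redundancy = 1 - H/H_max = 1 - 2.64/4.585 = 1 - 0.5758 = 0.4242

0.4242


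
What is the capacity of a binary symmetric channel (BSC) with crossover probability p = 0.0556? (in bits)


H(p) = -p*log2(p) - (1-p)*log2(1-p) = -0.0556*log2(0.0556) - 0.9444*log2(0.9444) = 0.231784 + 0.077941 = 0.3097. C = 1 - H(p) = 1 - 0.3097 = 0.6903

0.6903 bits


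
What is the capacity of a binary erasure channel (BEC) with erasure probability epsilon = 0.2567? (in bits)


C = 1 - epsilon = 1 - 0.2567 = 0.7433

0.7433 bits


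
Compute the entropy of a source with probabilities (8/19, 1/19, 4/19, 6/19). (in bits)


H = -sum(p_i * log2(p_i)). Terms: -(8/19)*log2(8/19) = 0.525443; -(1/19)*log2(1/19) = 0.223575; -(4/19)*log2(4/19) = 0.473248; -(6/19)*log2(6/19) = 0.525147. H = 0.525443 + 0.223575 + 0.473248 + 0.525147 = 1.7474

1.7474 bits


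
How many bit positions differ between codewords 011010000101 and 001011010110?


Count differing positions: . ^ . . . ^ . ^ . . ^ ^ = 5 differences

5


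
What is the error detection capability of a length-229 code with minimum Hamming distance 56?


Detection capability = d_min - 1 = 56 - 1 = 55

55 errors


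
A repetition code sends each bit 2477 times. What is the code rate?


Rate = k/n = 1/2477

1/2477


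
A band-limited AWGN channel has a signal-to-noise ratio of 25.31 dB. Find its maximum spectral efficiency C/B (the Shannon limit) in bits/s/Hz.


SNR_linear = 10^(25.31/10) = 339.6253; C/B = log2(1 + SNR_linear) = log2(1 + 339.6253) = 8.412

8.412 bits/s/Hz


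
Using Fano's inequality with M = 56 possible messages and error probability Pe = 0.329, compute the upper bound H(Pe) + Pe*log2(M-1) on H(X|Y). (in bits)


H(Pe) = -Pe*log2(Pe) - (1-Pe)*log2(1-Pe) = -0.329*log2(0.329) - 0.671*log2(0.671) = 0.527664 + 0.386238 = 0.9139. Pe*log2(M-1) = 0.329*log2(55) = 1.902067. Bound = H(Pe) + Pe*log2(M-1) = 0.527664 + 0.386238 + 1.902067 = 2.816

2.816 bits


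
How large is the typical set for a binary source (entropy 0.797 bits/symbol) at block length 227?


log2|A_typical| = nH = 227 * 0.797 = 180.919, so |A_typical| ~ 2^180.919 = 2.898e+54

2.898e+54


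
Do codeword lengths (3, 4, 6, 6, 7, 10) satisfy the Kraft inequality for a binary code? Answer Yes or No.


Kraft sum = sum(2^(-l_i)) = 0.2275, need <= 1. Result: satisfied (a binary prefix-free code with these lengths exists)

Yes


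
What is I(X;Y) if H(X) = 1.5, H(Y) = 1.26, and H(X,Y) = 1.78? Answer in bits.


I(X;Y) = H(X) + H(Y) - H(X,Y) = 1.5 + 1.26 - 1.78 = 0.98

0.98 bits


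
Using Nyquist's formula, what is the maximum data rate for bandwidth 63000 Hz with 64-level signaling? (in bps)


Rate = 2 * B * log2(M) = 2 * 63000 * 6.0 = 756000.0

756000.0 bps


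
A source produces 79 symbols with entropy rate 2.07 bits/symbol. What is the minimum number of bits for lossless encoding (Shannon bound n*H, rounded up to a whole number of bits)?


Minimum bits >= n * H = 79 * 2.07 = 163.53, rounded up to a whole number of bits = 164

164 bits


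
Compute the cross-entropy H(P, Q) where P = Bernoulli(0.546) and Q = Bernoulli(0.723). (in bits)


H(P,Q) = -p*log2(q) - (1-p)*log2(1-q). -0.546*log2(0.723) = 0.255491; -0.454*log2(0.277) = 0.840827. H(P,Q) = 0.255491 + 0.840827 = 1.0963

1.0963 bits


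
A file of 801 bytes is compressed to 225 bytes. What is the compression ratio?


Ratio = original / compressed = 801 / 225 = 3.56

3.56


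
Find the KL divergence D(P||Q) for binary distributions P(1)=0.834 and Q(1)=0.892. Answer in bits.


KL = p*log2(p/q) + (1-p)*log2((1-p)/(1-q)) = 0.834*log2(0.834/0.892) + 0.166*log2(0.166/0.108) = 0.0221

0.0221 bits


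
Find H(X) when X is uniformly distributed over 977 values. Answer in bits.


H = log2(n) = log2(977) = 9.9322

9.9322 bits


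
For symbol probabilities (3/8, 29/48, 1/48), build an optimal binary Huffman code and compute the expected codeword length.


Huffman construction (repeatedly merge the two least-probable nodes; each merge adds 1 bit to every symbol beneath it): 1/48 + 3/8 = 19/48; 19/48 + 29/48 = 1. Resulting codeword lengths (in the order the probabilities were given): (2, 1, 2). L_avg = sum(p_i * l_i) = 3/8*2 + 29/48*1 + 1/48*2 = 67/48 = 1.3958

1.3958 bits


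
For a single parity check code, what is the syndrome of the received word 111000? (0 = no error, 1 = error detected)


Syndrome = XOR of all bits = 1 XOR 1 XOR 1 XOR 0 XOR 0 XOR 0 = 1

1


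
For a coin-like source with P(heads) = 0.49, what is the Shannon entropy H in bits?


H = -p*log2(p) - (1-p)*log2(1-p). -0.49*log2(0.49) = 0.504282; -0.51*log2(0.51) = 0.495430. H = 0.504282 + 0.495430 = 0.9997

0.9997 bits


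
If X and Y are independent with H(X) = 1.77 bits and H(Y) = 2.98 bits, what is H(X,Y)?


For independent variables, H(X,Y) = H(X) + H(Y) = 1.77 + 2.98 = 4.75

4.75 bits


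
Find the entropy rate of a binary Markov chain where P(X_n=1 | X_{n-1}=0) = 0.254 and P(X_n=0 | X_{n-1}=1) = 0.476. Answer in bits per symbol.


Stationary distribution: pi_0 = p10/(p01+p10) = 0.6521, pi_1 = 0.3479. Entropy rate H' = pi_0*H(p01) + pi_1*H(p10) = 0.6521*0.8176 + 0.3479*0.9983 = 0.8805

0.8805 bits/symbol


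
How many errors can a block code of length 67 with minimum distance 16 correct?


Correction capability = floor((d-1)/2) = floor((16-1)/2) = 7

7 errors


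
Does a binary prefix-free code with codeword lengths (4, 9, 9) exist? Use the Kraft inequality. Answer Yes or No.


Kraft sum = sum(2^(-l_i)) = 0.0664, need <= 1. Result: satisfied (a binary prefix-free code with these lengths exists)

Yes


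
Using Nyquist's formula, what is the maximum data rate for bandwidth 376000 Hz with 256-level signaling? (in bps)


Rate = 2 * B * log2(M) = 2 * 376000 * 8.0 = 6016000.0

6016000.0 bps


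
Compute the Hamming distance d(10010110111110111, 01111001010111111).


Count differing positions: ^ ^ ^ . ^ ^ ^ ^ ^ . ^ . . ^ . . . = 10 differences

10


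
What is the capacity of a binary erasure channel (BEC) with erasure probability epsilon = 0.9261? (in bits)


C = 1 - epsilon = 1 - 0.9261 = 0.0739

0.0739 bits


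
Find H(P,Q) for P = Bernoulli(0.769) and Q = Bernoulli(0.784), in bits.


H(P,Q) = -p*log2(q) - (1-p)*log2(1-q). -0.769*log2(0.784) = 0.269976; -0.231*log2(0.216) = 0.510717. H(P,Q) = 0.269976 + 0.510717 = 0.7807

0.7807 bits


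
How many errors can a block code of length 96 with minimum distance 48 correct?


Correction capability = floor((d-1)/2) = floor((48-1)/2) = 23

23 errors


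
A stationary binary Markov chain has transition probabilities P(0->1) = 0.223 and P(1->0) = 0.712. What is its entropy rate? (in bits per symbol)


Stationary distribution: pi_0 = p10/(p01+p10) = 0.7615, pi_1 = 0.2385. Entropy rate H' = pi_0*H(p01) + pi_1*H(p10) = 0.7615*0.7656 + 0.2385*0.8661 = 0.7896

0.7896 bits/symbol


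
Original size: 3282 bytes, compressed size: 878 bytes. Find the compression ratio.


Ratio = original / compressed = 3282 / 878 = 3.738

3.738


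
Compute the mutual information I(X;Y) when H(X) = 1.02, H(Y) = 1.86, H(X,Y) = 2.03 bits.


I(X;Y) = H(X) + H(Y) - H(X,Y) = 1.02 + 1.86 - 2.03 = 0.85

0.85 bits


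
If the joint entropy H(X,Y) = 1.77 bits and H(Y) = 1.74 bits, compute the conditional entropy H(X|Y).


H(X|Y) = H(X,Y) - H(Y) = 1.77 - 1.74 = 0.03

0.03 bits


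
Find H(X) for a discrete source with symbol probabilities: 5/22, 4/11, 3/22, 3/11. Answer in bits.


H = -sum(p_i * log2(p_i)). Terms: -(5/22)*log2(5/22) = 0.485796; -(4/11)*log2(4/11) = 0.530702; -(3/22)*log2(3/22) = 0.391973; -(3/11)*log2(3/11) = 0.511219. H = 0.485796 + 0.530702 + 0.391973 + 0.511219 = 1.9197

1.9197 bits


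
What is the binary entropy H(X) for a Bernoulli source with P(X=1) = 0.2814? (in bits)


H = -p*log2(p) - (1-p)*log2(1-p). -0.2814*log2(0.2814) = 0.514767; -0.7186*log2(0.7186) = 0.342585. H = 0.514767 + 0.342585 = 0.8574

0.8574 bits


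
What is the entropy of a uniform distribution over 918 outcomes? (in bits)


H = log2(n) = log2(918) = 9.8424

9.8424 bits


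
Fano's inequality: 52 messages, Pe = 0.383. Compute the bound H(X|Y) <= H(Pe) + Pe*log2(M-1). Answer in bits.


H(Pe) = -Pe*log2(Pe) - (1-Pe)*log2(1-Pe) = -0.383*log2(0.383) - 0.617*log2(0.617) = 0.530296 + 0.429838 = 0.9601. Pe*log2(M-1) = 0.383*log2(51) = 2.172539. Bound = H(Pe) + Pe*log2(M-1) = 0.530296 + 0.429838 + 2.172539 = 3.1327

3.1327 bits


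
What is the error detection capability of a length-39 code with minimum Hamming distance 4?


Detection capability = d_min - 1 = 4 - 1 = 3

3 errors


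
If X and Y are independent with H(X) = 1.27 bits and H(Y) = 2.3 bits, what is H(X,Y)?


For independent variables, H(X,Y) = H(X) + H(Y) = 1.27 + 2.3 = 3.57

3.57 bits


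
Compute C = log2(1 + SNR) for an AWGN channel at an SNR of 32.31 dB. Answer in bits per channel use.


SNR_linear = 10^(32.31/10) = 1702.1585; C = log2(1 + SNR_linear) = log2(1 + 1702.1585) = 10.734

10.734 bits/channel use


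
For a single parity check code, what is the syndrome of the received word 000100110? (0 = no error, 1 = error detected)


Syndrome = XOR of all bits = 0 XOR 0 XOR 0 XOR 1 XOR 0 XOR 0 XOR 1 XOR 1 XOR 0 = 1

1


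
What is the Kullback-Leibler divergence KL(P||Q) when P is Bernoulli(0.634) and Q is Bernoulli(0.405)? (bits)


KL = p*log2(p/q) + (1-p)*log2((1-p)/(1-q)) = 0.634*log2(0.634/0.405) + 0.366*log2(0.366/0.595) = 0.1533

0.1533 bits


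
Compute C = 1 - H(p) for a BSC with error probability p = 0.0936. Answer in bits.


H(p) = -p*log2(p) - (1-p)*log2(1-p) = -0.0936*log2(0.0936) - 0.9064*log2(0.9064) = 0.319864 + 0.128510 = 0.4484. C = 1 - H(p) = 1 - 0.4484 = 0.5516

0.5516 bits


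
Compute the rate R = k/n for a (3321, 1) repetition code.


Rate = k/n = 1/3321

1/3321


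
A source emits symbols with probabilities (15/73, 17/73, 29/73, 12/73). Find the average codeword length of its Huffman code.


Huffman construction (repeatedly merge the two least-probable nodes; each merge adds 1 bit to every symbol beneath it): 12/73 + 15/73 = 27/73; 17/73 + 27/73 = 44/73; 29/73 + 44/73 = 1. Resulting codeword lengths (in the order the probabilities were given): (3, 2, 1, 3). L_avg = sum(p_i * l_i) = 15/73*3 + 17/73*2 + 29/73*1 + 12/73*3 = 144/73 = 1.9726

1.9726 bits


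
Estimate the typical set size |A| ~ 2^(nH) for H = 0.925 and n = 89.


log2|A_typical| = nH = 89 * 0.925 = 82.325, so |A_typical| ~ 2^82.325 = 6.058e+24

6.058e+24


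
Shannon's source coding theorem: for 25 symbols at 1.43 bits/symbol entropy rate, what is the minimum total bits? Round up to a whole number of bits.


Minimum bits >= n * H = 25 * 1.43 = 35.75, rounded up to a whole number of bits = 36

36 bits


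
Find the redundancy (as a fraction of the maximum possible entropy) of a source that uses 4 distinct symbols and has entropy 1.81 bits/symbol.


H_max = log2(K) = log2(4) = 2.0 bits/symbol. Redundancy = 1 - H/H_max = 1 - 1.81/2.0 = 1 - 0.905 = 0.095

0.095


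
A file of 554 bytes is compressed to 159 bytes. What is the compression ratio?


Ratio = original / compressed = 554 / 159 = 3.4843

3.4843


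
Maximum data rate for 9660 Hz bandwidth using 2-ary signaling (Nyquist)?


Rate = 2 * B * log2(M) = 2 * 9660 * 1.0 = 19320.0

19320.0 bps


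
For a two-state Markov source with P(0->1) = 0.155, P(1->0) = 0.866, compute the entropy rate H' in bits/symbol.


Stationary distribution: pi_0 = p10/(p01+p10) = 0.8482, pi_1 = 0.1518. Entropy rate H' = pi_0*H(p01) + pi_1*H(p10) = 0.8482*0.6222 + 0.1518*0.5683 = 0.614

0.614 bits/symbol


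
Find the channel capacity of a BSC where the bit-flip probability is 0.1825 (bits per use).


H(p) = -p*log2(p) - (1-p)*log2(1-p) = -0.1825*log2(0.1825) - 0.8175*log2(0.8175) = 0.447861 + 0.237655 = 0.6855. C = 1 - H(p) = 1 - 0.6855 = 0.3145

0.3145 bits
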